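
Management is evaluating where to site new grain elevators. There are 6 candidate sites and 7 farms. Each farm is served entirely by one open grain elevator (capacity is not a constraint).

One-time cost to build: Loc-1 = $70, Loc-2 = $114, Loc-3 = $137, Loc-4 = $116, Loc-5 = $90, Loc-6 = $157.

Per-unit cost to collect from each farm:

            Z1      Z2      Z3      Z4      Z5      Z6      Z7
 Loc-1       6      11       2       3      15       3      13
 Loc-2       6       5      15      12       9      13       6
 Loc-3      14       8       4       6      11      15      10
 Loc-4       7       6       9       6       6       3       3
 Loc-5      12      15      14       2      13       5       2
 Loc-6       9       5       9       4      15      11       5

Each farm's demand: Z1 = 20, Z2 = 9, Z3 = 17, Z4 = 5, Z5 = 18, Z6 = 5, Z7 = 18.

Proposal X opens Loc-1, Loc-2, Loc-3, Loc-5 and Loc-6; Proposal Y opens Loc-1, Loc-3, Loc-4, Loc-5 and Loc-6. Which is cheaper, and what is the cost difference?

Proposal Y is cheaper by 52.

Proposal X: {Loc-1, Loc-2, Loc-3, Loc-5, Loc-6}: Z1→Loc-1 6·20=120, Z2→Loc-2 5·9=45, Z3→Loc-1 2·17=34, Z4→Loc-5 2·5=10, Z5→Loc-2 9·18=162, Z6→Loc-1 3·5=15, Z7→Loc-5 2·18=36. Service 422; fixed 568; total 990.
Proposal Y: {Loc-1, Loc-3, Loc-4, Loc-5, Loc-6}: Z1→Loc-1 6·20=120, Z2→Loc-6 5·9=45, Z3→Loc-1 2·17=34, Z4→Loc-5 2·5=10, Z5→Loc-4 6·18=108, Z6→Loc-1 3·5=15, Z7→Loc-5 2·18=36. Service 368; fixed 570; total 938.
Difference: |990 − 938| = 52.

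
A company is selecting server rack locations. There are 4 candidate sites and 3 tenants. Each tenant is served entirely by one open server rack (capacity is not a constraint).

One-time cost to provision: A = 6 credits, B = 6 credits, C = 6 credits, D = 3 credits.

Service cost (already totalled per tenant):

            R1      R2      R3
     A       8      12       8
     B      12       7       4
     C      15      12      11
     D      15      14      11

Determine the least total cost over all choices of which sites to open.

For any fixed open set, each tenant goes to its cheapest open site; total = fixed + service.
{B}: R1→B 12, R2→B 7, R3→B 4. Service 23; fixed 6; total 29.
{A, B}: R1→A 8, R2→B 7, R3→B 4. Service 19; fixed 12; total 31.
{B, D}: R1→B 12, R2→B 7, R3→B 4. Service 23; fixed 9; total 32.
{A, B, C, D}: R1→A 8, R2→B 7, R3→B 4. Service 19; fixed 21; total 40.
No other subset beats 29.

Minimum total cost: 29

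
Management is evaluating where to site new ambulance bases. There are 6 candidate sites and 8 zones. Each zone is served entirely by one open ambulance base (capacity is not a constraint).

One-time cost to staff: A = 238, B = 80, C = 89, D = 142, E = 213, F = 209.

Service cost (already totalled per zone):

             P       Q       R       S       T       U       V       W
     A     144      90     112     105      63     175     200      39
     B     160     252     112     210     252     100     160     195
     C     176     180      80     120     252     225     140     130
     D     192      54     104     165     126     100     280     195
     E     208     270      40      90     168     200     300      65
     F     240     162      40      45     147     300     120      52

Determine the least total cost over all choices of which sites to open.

For any fixed open set, each zone goes to its cheapest open site; total = fixed + service.
{D, F}: P→D 192, Q→D 54, R→F 40, S→F 45, T→D 126, U→D 100, V→F 120, W→F 52. Service 729; fixed 351; total 1080.
{B, F}: P→B 160, Q→F 162, R→F 40, S→F 45, T→F 147, U→B 100, V→F 120, W→F 52. Service 826; fixed 289; total 1115.
{B, D, F}: P→B 160, Q→D 54, R→F 40, S→F 45, T→D 126, U→B 100, V→F 120, W→F 52. Service 697; fixed 431; total 1128.
{A, B, C, D, E, F}: service 605 + fixed 971 = 1576
No other subset beats 1080.

Minimum total cost: 1080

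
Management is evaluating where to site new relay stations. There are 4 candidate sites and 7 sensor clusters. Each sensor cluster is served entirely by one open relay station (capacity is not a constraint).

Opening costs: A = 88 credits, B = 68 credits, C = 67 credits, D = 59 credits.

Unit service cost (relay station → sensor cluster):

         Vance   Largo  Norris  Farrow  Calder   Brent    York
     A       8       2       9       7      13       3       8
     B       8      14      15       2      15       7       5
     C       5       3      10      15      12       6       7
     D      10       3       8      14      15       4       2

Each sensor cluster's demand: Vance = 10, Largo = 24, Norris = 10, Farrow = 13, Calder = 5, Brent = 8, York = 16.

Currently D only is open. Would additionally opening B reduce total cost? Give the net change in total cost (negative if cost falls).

Current service cost with {D}: 573.
Adding B: each sensor cluster re-picks its cheapest; new service cost 397, saving 176.
Extra fixed cost: 68. Net change = 68 − 176 = -108.
(Totals: 632 → 524.)

Yes — net change −108 (cost falls by 108).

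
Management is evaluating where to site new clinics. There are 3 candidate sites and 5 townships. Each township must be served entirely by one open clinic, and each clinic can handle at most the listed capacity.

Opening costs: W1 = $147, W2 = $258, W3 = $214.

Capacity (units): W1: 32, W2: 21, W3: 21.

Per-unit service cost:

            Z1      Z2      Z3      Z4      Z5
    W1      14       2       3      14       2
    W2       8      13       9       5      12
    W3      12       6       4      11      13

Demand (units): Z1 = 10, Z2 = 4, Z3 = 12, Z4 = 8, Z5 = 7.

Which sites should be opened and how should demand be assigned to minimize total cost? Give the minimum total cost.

Minimum total cost: 583

Open {W1, W2}: Z1→W2 8·10=80, Z2→W1 2·4=8, Z3→W1 3·12=36, Z4→W2 5·8=40, Z5→W1 2·7=14.
Loads: W1 carries 23/32, W2 carries 18/21. Service 178; fixed 405; total 583.
Next best feasible plan costs 627.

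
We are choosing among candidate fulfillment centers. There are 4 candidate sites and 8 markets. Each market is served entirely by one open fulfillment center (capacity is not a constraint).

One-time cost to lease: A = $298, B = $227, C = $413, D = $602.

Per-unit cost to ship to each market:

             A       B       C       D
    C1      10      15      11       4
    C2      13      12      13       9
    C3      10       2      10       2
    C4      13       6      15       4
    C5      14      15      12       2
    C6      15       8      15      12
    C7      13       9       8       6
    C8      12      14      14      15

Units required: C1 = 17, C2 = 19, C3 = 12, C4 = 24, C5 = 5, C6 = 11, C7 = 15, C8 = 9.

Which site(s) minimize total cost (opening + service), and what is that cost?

Open B only; minimum total cost 1302.

For any fixed open set, each market goes to its cheapest open site; total = fixed + service.
{B}: C1→B 15·17=255, C2→B 12·19=228, C3→B 2·12=24, C4→B 6·24=144, C5→B 15·5=75, C6→B 8·11=88, C7→B 9·15=135, C8→B 14·9=126. Service 1075; fixed 227; total 1302.
{D}: service 726 + fixed 602 = 1328
{A, B}: C1→A 10·17=170, C2→B 12·19=228, C3→B 2·12=24, C4→B 6·24=144, C5→A 14·5=70, C6→B 8·11=88, C7→B 9·15=135, C8→A 12·9=108. Service 967; fixed 525; total 1492.
{A, B, C, D}: service 655 + fixed 1540 = 2195
No other subset beats 1302.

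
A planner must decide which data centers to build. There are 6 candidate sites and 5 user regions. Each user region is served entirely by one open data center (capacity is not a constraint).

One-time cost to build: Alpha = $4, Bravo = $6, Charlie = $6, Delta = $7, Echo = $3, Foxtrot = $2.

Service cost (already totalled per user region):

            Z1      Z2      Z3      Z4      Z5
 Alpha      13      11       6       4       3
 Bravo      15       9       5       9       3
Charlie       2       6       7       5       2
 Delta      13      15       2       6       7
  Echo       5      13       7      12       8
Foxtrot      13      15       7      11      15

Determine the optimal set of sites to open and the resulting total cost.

For any fixed open set, each user region goes to its cheapest open site; total = fixed + service.
{Charlie}: Z1→Charlie 2, Z2→Charlie 6, Z3→Charlie 7, Z4→Charlie 5, Z5→Charlie 2. Service 22; fixed 6; total 28.
{Alpha, Charlie}: Z1→Charlie 2, Z2→Charlie 6, Z3→Alpha 6, Z4→Alpha 4, Z5→Charlie 2. Service 20; fixed 10; total 30.
{Charlie, Delta}: Z1→Charlie 2, Z2→Charlie 6, Z3→Delta 2, Z4→Charlie 5, Z5→Charlie 2. Service 17; fixed 13; total 30.
{Alpha, Bravo, Charlie, Delta, Echo, Foxtrot}: service 16 + fixed 28 = 44
No other subset beats 28.

Open Charlie only; minimum total cost 28.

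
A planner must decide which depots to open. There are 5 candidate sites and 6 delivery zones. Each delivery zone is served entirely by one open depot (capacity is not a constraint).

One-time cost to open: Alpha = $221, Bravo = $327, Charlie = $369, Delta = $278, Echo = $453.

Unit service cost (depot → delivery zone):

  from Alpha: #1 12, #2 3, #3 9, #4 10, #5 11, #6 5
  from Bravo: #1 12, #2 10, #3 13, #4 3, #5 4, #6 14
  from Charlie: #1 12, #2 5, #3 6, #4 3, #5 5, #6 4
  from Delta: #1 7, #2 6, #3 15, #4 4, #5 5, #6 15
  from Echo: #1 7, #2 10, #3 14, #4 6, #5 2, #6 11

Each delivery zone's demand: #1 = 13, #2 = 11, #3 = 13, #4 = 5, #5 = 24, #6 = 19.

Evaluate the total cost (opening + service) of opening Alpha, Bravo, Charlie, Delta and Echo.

Each delivery zone is assigned to its cheapest site among the open ones.
{Alpha, Bravo, Charlie, Delta, Echo}: #1→Delta 7·13=91, #2→Alpha 3·11=33, #3→Charlie 6·13=78, #4→Bravo 3·5=15, #5→Echo 2·24=48, #6→Charlie 4·19=76. Service 341; fixed 1648; total 1989.

Total cost: 1989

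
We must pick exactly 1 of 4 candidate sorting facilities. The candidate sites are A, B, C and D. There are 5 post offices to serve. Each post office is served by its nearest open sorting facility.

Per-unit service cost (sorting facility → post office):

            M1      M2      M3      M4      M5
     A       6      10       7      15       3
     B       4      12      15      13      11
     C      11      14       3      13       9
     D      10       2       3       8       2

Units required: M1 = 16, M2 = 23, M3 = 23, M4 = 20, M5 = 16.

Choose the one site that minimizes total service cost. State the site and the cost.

Choose D only; total service cost 467.

With exactly 1 open, each post office uses its cheapest among the chosen.
{D}: M1→D 10·16=160, M2→D 2·23=46, M3→D 3·23=69, M4→D 8·20=160, M5→D 2·16=32. Service cost 467.
{A}: service cost 835
{C}: service cost 971
Among all 4 size-1 choices, {D} is lowest.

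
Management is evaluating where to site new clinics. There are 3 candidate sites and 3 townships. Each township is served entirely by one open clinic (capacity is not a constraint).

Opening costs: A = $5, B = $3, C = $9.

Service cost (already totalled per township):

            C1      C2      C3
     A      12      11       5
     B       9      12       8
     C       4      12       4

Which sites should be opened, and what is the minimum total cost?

Open C only; minimum total cost 29.

For any fixed open set, each township goes to its cheapest open site; total = fixed + service.
{C}: C1→C 4, C2→C 12, C3→C 4. Service 20; fixed 9; total 29.
{B}: C1→B 9, C2→B 12, C3→B 8. Service 29; fixed 3; total 32.
{B, C}: service 20 + fixed 12 = 32
{A, B, C}: service 19 + fixed 17 = 36
No other subset beats 29.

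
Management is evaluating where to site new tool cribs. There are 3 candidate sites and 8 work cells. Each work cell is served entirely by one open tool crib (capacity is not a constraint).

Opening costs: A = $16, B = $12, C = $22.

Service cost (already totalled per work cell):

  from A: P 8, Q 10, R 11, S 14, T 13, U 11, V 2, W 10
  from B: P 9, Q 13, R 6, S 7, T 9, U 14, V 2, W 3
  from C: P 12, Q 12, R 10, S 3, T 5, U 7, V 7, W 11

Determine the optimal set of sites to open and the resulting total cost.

Open B only; minimum total cost 75.

For any fixed open set, each work cell goes to its cheapest open site; total = fixed + service.
{B}: P→B 9, Q→B 13, R→B 6, S→B 7, T→B 9, U→B 14, V→B 2, W→B 3. Service 63; fixed 12; total 75.
{B, C}: P→B 9, Q→C 12, R→B 6, S→C 3, T→C 5, U→C 7, V→B 2, W→B 3. Service 47; fixed 34; total 81.
{A, B}: P→A 8, Q→A 10, R→B 6, S→B 7, T→B 9, U→A 11, V→A 2, W→B 3. Service 56; fixed 28; total 84.
{A, B, C}: service 44 + fixed 50 = 94
No other subset beats 75.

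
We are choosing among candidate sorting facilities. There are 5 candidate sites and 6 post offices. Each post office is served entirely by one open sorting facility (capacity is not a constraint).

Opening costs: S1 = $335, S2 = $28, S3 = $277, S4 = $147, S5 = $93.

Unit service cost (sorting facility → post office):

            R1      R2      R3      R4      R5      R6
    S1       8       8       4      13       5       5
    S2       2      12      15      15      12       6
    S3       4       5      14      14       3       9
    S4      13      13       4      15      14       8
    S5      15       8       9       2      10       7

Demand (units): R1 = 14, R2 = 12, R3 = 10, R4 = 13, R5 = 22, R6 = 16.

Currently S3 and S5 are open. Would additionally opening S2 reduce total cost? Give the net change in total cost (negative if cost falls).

Current service cost with {S3, S5}: 410.
Adding S2: each post office re-picks its cheapest; new service cost 366, saving 44.
Extra fixed cost: 28. Net change = 28 − 44 = -16.
(Totals: 780 → 764.)

Yes — net change −16 (cost falls by 16).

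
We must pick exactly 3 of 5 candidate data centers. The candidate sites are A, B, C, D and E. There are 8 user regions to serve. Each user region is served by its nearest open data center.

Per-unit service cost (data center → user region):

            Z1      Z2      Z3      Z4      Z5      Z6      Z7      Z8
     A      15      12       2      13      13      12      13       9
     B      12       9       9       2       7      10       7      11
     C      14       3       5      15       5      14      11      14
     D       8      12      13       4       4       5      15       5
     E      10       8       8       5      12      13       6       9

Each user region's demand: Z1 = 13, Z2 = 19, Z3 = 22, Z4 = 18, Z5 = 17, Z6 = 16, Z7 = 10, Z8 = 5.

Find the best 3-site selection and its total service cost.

Choose B, C and D; total service cost 550.

With exactly 3 open, each user region uses its cheapest among the chosen.
{B, C, D}: Z1→D 8·13=104, Z2→C 3·19=57, Z3→C 5·22=110, Z4→B 2·18=36, Z5→D 4·17=68, Z6→D 5·16=80, Z7→B 7·10=70, Z8→D 5·5=25. Service cost 550.
{A, C, D}: service cost 560
{C, D, E}: service cost 576
Among all 10 size-3 choices, {B, C, D} is lowest.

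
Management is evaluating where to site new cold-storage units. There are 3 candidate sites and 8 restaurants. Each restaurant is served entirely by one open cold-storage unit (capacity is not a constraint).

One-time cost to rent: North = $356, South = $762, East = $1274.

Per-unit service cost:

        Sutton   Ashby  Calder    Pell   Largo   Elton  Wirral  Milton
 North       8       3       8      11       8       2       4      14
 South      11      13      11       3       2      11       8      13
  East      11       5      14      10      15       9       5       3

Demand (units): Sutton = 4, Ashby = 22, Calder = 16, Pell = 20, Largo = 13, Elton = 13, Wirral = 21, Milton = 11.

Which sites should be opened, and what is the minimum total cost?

Open North only; minimum total cost 1170.

For any fixed open set, each restaurant goes to its cheapest open site; total = fixed + service.
{North}: Sutton→North 8·4=32, Ashby→North 3·22=66, Calder→North 8·16=128, Pell→North 11·20=220, Largo→North 8·13=104, Elton→North 2·13=26, Wirral→North 4·21=84, Milton→North 14·11=154. Service 814; fixed 356; total 1170.
{North, South}: Sutton→North 8·4=32, Ashby→North 3·22=66, Calder→North 8·16=128, Pell→South 3·20=60, Largo→South 2·13=26, Elton→North 2·13=26, Wirral→North 4·21=84, Milton→South 13·11=143. Service 565; fixed 1118; total 1683.
{South}: service 1046 + fixed 762 = 1808
{North, South, East}: Sutton→North 8·4=32, Ashby→North 3·22=66, Calder→North 8·16=128, Pell→South 3·20=60, Largo→South 2·13=26, Elton→North 2·13=26, Wirral→North 4·21=84, Milton→East 3·11=33. Service 455; fixed 2392; total 2847.
No other subset beats 1170.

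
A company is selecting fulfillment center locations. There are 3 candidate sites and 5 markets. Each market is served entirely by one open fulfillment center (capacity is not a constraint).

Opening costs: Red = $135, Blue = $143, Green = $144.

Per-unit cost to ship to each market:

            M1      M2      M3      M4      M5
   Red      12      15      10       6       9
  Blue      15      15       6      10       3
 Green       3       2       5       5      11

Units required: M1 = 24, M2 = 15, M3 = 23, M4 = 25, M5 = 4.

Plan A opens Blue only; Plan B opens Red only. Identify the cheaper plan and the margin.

Plan B is cheaper by 64.

Plan A: {Blue}: M1→Blue 15·24=360, M2→Blue 15·15=225, M3→Blue 6·23=138, M4→Blue 10·25=250, M5→Blue 3·4=12. Service 985; fixed 143; total 1128.
Plan B: {Red}: M1→Red 12·24=288, M2→Red 15·15=225, M3→Red 10·23=230, M4→Red 6·25=150, M5→Red 9·4=36. Service 929; fixed 135; total 1064.
Difference: |1128 − 1064| = 64.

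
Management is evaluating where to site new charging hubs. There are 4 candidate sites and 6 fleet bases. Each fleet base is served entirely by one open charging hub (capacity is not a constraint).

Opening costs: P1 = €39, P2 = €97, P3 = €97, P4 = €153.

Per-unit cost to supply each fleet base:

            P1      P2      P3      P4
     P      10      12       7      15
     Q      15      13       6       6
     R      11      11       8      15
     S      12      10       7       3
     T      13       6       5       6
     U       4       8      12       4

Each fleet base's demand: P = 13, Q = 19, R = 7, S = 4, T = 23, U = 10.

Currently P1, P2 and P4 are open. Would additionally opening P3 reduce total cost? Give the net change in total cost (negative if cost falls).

Current service cost with {P1, P2, P4}: 511.
Adding P3: each fleet base re-picks its cheapest; new service cost 428, saving 83.
Extra fixed cost: 97. Net change = 97 − 83 = 14.
(Totals: 800 → 814.)

No — net change +14 (cost rises by 14).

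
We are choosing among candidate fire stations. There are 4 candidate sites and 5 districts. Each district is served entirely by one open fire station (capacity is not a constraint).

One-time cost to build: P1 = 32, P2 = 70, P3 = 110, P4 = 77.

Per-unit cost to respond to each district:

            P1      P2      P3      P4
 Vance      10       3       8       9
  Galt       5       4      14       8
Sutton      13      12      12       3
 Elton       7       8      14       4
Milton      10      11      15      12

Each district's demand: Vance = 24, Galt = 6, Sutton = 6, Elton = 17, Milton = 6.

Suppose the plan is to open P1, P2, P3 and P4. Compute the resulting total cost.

Total cost: 531

Each district is assigned to its cheapest site among the open ones.
{P1, P2, P3, P4}: Vance→P2 3·24=72, Galt→P2 4·6=24, Sutton→P4 3·6=18, Elton→P4 4·17=68, Milton→P1 10·6=60. Service 242; fixed 289; total 531.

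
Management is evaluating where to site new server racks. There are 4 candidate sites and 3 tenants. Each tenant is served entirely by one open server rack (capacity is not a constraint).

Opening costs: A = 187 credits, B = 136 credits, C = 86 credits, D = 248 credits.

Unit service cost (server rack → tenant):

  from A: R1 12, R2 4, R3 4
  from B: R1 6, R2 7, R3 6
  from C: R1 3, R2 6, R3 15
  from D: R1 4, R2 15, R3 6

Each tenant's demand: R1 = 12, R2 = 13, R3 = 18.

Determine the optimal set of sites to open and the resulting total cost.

For any fixed open set, each tenant goes to its cheapest open site; total = fixed + service.
{B}: R1→B 6·12=72, R2→B 7·13=91, R3→B 6·18=108. Service 271; fixed 136; total 407.
{A, C}: service 160 + fixed 273 = 433
{B, C}: R1→C 3·12=36, R2→C 6·13=78, R3→B 6·18=108. Service 222; fixed 222; total 444.
{A, B, C, D}: service 160 + fixed 657 = 817
No other subset beats 407.

Open B only; minimum total cost 407.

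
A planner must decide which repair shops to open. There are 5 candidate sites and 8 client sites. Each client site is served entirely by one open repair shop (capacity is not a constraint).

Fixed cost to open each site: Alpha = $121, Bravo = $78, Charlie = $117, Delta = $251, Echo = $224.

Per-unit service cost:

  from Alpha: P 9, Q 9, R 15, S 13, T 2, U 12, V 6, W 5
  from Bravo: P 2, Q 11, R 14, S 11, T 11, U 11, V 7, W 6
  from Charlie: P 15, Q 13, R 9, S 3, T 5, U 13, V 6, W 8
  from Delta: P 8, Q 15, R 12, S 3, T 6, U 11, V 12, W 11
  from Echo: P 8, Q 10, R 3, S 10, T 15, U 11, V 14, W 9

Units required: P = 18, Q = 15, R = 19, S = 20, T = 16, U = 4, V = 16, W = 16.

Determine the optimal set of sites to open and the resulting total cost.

For any fixed open set, each client site goes to its cheapest open site; total = fixed + service.
{Bravo, Charlie}: P→Bravo 2·18=36, Q→Bravo 11·15=165, R→Charlie 9·19=171, S→Charlie 3·20=60, T→Charlie 5·16=80, U→Bravo 11·4=44, V→Charlie 6·16=96, W→Bravo 6·16=96. Service 748; fixed 195; total 943.
{Alpha, Bravo, Charlie}: service 654 + fixed 316 = 970
{Alpha, Charlie}: service 784 + fixed 238 = 1022
{Alpha, Bravo, Charlie, Delta, Echo}: service 540 + fixed 791 = 1331
No other subset beats 943.

Open Bravo and Charlie; minimum total cost 943.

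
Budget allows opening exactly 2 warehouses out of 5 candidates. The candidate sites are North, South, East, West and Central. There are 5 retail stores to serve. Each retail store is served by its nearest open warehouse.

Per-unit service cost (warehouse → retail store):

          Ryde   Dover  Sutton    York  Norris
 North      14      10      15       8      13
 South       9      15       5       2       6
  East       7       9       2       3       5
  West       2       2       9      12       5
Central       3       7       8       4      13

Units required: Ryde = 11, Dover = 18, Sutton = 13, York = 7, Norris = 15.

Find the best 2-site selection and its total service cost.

With exactly 2 open, each retail store uses its cheapest among the chosen.
{East, West}: Ryde→West 2·11=22, Dover→West 2·18=36, Sutton→East 2·13=26, York→East 3·7=21, Norris→East 5·15=75. Service cost 180.
{South, West}: service cost 212
{West, Central}: service cost 265
Among all 10 size-2 choices, {East, West} is lowest.

Choose East and West; total service cost 180.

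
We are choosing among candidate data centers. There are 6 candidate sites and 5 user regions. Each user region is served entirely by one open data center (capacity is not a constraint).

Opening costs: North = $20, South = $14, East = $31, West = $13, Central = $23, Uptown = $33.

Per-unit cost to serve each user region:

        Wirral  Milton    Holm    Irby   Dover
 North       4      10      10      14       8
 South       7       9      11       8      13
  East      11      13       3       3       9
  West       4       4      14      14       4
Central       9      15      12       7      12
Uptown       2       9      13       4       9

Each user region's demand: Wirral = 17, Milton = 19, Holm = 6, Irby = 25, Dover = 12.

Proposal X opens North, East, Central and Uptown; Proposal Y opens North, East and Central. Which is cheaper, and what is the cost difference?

Proposal X is cheaper by 20.

Proposal X: {North, East, Central, Uptown}: Wirral→Uptown 2·17=34, Milton→Uptown 9·19=171, Holm→East 3·6=18, Irby→East 3·25=75, Dover→North 8·12=96. Service 394; fixed 107; total 501.
Proposal Y: {North, East, Central}: Wirral→North 4·17=68, Milton→North 10·19=190, Holm→East 3·6=18, Irby→East 3·25=75, Dover→North 8·12=96. Service 447; fixed 74; total 521.
Difference: |501 − 521| = 20.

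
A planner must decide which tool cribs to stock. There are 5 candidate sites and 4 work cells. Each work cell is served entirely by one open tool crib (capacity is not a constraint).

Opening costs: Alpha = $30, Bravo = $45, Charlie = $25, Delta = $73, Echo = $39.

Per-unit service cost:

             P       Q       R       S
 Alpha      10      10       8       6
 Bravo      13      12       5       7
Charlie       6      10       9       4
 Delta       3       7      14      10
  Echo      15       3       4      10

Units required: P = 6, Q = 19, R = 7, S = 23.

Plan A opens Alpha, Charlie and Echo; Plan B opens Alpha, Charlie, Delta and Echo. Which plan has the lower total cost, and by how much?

Plan A: {Alpha, Charlie, Echo}: P→Charlie 6·6=36, Q→Echo 3·19=57, R→Echo 4·7=28, S→Charlie 4·23=92. Service 213; fixed 94; total 307.
Plan B: {Alpha, Charlie, Delta, Echo}: P→Delta 3·6=18, Q→Echo 3·19=57, R→Echo 4·7=28, S→Charlie 4·23=92. Service 195; fixed 167; total 362.
Difference: |307 − 362| = 55.

Plan A is cheaper by 55.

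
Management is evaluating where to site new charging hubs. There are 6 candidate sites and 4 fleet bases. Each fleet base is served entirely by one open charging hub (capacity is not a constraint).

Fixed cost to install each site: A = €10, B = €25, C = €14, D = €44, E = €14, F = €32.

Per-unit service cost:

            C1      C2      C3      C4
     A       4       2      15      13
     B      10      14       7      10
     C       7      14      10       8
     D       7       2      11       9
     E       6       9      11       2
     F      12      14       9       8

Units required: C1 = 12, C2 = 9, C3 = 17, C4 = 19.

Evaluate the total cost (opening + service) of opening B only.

Each fleet base is assigned to its cheapest site among the open ones.
{B}: C1→B 10·12=120, C2→B 14·9=126, C3→B 7·17=119, C4→B 10·19=190. Service 555; fixed 25; total 580.

Total cost: 580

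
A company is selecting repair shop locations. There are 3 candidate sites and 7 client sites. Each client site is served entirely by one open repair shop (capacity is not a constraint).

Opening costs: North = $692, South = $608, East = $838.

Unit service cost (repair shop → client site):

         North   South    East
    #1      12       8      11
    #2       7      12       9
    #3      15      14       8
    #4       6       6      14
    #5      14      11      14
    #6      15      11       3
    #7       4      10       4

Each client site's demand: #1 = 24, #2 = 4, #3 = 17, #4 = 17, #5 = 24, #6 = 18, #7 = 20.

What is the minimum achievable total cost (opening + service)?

For any fixed open set, each client site goes to its cheapest open site; total = fixed + service.
{South}: #1→South 8·24=192, #2→South 12·4=48, #3→South 14·17=238, #4→South 6·17=102, #5→South 11·24=264, #6→South 11·18=198, #7→South 10·20=200. Service 1242; fixed 608; total 1850.
{East}: #1→East 11·24=264, #2→East 9·4=36, #3→East 8·17=136, #4→East 14·17=238, #5→East 14·24=336, #6→East 3·18=54, #7→East 4·20=80. Service 1144; fixed 838; total 1982.
{North}: service 1359 + fixed 692 = 2051
{North, South, East}: service 856 + fixed 2138 = 2994
No other subset beats 1850.

Minimum total cost: 1850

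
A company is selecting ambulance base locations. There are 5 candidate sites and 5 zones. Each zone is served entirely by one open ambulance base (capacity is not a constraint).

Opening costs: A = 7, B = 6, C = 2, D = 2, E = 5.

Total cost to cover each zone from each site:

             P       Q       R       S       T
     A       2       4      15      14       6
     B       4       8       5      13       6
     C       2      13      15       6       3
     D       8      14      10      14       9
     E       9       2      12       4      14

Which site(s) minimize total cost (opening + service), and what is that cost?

For any fixed open set, each zone goes to its cheapest open site; total = fixed + service.
{B, C, E}: P→C 2, Q→E 2, R→B 5, S→E 4, T→C 3. Service 16; fixed 13; total 29.
{C, D, E}: P→C 2, Q→E 2, R→D 10, S→E 4, T→C 3. Service 21; fixed 9; total 30.
{C, E}: service 23 + fixed 7 = 30
{A, B, C, D, E}: P→A 2, Q→E 2, R→B 5, S→E 4, T→C 3. Service 16; fixed 22; total 38.
No other subset beats 29.

Open B, C and E; minimum total cost 29.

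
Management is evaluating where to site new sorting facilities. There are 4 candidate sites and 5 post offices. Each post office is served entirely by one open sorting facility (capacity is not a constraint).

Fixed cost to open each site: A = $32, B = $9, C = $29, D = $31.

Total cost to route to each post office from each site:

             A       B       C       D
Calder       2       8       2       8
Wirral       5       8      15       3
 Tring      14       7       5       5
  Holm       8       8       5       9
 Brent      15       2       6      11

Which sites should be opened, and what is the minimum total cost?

For any fixed open set, each post office goes to its cheapest open site; total = fixed + service.
{B}: Calder→B 8, Wirral→B 8, Tring→B 7, Holm→B 8, Brent→B 2. Service 33; fixed 9; total 42.
{B, C}: service 22 + fixed 38 = 60
{C}: service 33 + fixed 29 = 62
{A, B, C, D}: service 17 + fixed 101 = 118
No other subset beats 42.

Open B only; minimum total cost 42.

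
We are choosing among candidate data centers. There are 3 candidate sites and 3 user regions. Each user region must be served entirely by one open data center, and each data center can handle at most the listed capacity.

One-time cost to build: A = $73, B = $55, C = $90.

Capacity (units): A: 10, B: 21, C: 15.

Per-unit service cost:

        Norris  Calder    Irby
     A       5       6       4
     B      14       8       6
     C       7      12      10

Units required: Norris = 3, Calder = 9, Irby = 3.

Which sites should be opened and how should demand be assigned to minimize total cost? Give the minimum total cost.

Open {B}: Norris→B 14·3=42, Calder→B 8·9=72, Irby→B 6·3=18.
Loads: B carries 15/21. Service 132; fixed 55; total 187.
Next best feasible plan costs 227.

Minimum total cost: 187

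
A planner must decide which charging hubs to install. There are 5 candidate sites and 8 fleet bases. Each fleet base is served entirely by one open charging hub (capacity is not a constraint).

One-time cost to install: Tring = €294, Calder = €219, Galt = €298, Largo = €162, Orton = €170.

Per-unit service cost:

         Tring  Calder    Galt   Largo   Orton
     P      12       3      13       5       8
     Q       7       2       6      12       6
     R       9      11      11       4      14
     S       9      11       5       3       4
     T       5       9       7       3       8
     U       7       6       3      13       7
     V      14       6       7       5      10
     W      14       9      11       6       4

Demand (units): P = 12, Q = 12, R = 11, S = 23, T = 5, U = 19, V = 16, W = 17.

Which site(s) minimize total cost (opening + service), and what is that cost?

Open Calder and Largo; minimum total cost 865.

For any fixed open set, each fleet base goes to its cheapest open site; total = fixed + service.
{Calder, Largo}: P→Calder 3·12=36, Q→Calder 2·12=24, R→Largo 4·11=44, S→Largo 3·23=69, T→Largo 3·5=15, U→Calder 6·19=114, V→Largo 5·16=80, W→Largo 6·17=102. Service 484; fixed 381; total 865.
{Largo, Orton}: service 541 + fixed 332 = 873
{Largo}: P→Largo 5·12=60, Q→Largo 12·12=144, R→Largo 4·11=44, S→Largo 3·23=69, T→Largo 3·5=15, U→Largo 13·19=247, V→Largo 5·16=80, W→Largo 6·17=102. Service 761; fixed 162; total 923.
{Tring, Calder, Galt, Largo, Orton}: P→Calder 3·12=36, Q→Calder 2·12=24, R→Largo 4·11=44, S→Largo 3·23=69, T→Largo 3·5=15, U→Galt 3·19=57, V→Largo 5·16=80, W→Orton 4·17=68. Service 393; fixed 1143; total 1536.
No other subset beats 865.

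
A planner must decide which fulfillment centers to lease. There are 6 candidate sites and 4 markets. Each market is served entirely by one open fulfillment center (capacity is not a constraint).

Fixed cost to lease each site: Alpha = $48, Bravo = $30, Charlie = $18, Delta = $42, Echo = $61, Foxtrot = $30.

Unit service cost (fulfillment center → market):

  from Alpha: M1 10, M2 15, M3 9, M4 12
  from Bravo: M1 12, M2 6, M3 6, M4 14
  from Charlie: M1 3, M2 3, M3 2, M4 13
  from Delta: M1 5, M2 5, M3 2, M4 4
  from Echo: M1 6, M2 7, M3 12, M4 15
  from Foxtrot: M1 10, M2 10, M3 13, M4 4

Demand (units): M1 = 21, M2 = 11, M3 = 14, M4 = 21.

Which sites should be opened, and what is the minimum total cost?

Open Charlie and Foxtrot; minimum total cost 256.

For any fixed open set, each market goes to its cheapest open site; total = fixed + service.
{Charlie, Foxtrot}: M1→Charlie 3·21=63, M2→Charlie 3·11=33, M3→Charlie 2·14=28, M4→Foxtrot 4·21=84. Service 208; fixed 48; total 256.
{Charlie, Delta}: service 208 + fixed 60 = 268
{Bravo, Charlie, Foxtrot}: M1→Charlie 3·21=63, M2→Charlie 3·11=33, M3→Charlie 2·14=28, M4→Foxtrot 4·21=84. Service 208; fixed 78; total 286.
{Alpha, Bravo, Charlie, Delta, Echo, Foxtrot}: service 208 + fixed 229 = 437
No other subset beats 256.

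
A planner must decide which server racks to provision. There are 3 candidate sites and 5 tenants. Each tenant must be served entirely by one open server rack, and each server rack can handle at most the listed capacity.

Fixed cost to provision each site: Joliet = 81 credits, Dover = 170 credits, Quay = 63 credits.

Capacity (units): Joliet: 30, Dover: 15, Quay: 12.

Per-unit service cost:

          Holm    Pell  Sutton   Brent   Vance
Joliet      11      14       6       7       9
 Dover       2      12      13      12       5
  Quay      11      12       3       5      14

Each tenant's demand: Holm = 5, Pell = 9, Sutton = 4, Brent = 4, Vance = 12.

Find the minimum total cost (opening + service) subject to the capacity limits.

Minimum total cost: 465

Open {Joliet, Quay}: Holm→Joliet 11·5=55, Pell→Joliet 14·9=126, Sutton→Quay 3·4=12, Brent→Quay 5·4=20, Vance→Joliet 9·12=108.
Loads: Joliet carries 26/30, Quay carries 8/12. Service 321; fixed 144; total 465.
Next best feasible plan costs 467.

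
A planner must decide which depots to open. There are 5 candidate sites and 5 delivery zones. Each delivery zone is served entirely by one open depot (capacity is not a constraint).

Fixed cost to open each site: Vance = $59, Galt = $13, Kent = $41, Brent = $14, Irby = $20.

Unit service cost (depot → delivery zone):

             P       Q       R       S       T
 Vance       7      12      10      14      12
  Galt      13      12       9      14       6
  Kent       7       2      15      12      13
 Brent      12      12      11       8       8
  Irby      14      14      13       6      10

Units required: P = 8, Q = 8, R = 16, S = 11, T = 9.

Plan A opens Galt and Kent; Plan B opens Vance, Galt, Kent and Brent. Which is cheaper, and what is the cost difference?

Plan A: {Galt, Kent}: P→Kent 7·8=56, Q→Kent 2·8=16, R→Galt 9·16=144, S→Kent 12·11=132, T→Galt 6·9=54. Service 402; fixed 54; total 456.
Plan B: {Vance, Galt, Kent, Brent}: P→Vance 7·8=56, Q→Kent 2·8=16, R→Galt 9·16=144, S→Brent 8·11=88, T→Galt 6·9=54. Service 358; fixed 127; total 485.
Difference: |456 − 485| = 29.

Plan A is cheaper by 29.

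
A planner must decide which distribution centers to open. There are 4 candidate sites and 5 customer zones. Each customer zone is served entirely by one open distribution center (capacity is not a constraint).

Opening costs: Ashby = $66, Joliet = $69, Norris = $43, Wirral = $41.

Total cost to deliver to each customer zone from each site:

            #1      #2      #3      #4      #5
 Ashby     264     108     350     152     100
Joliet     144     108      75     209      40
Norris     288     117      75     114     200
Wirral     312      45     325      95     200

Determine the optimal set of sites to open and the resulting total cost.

Open Joliet and Wirral; minimum total cost 509.

For any fixed open set, each customer zone goes to its cheapest open site; total = fixed + service.
{Joliet, Wirral}: #1→Joliet 144, #2→Wirral 45, #3→Joliet 75, #4→Wirral 95, #5→Joliet 40. Service 399; fixed 110; total 509.
{Joliet, Norris, Wirral}: service 399 + fixed 153 = 552
{Ashby, Joliet, Wirral}: service 399 + fixed 176 = 575
{Ashby, Joliet, Norris, Wirral}: service 399 + fixed 219 = 618
No other subset beats 509.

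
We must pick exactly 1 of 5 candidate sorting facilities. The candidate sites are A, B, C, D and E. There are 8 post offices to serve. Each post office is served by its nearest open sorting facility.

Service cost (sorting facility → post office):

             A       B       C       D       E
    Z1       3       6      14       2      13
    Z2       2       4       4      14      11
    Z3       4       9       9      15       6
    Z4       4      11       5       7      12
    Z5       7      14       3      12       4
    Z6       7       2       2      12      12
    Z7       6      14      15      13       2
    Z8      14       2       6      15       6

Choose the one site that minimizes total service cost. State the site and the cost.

With exactly 1 open, each post office uses its cheapest among the chosen.
{A}: Z1→A 3, Z2→A 2, Z3→A 4, Z4→A 4, Z5→A 7, Z6→A 7, Z7→A 6, Z8→A 14. Service cost 47.
{C}: service cost 58
{B}: service cost 62
Among all 5 size-1 choices, {A} is lowest.

Choose A only; total service cost 47.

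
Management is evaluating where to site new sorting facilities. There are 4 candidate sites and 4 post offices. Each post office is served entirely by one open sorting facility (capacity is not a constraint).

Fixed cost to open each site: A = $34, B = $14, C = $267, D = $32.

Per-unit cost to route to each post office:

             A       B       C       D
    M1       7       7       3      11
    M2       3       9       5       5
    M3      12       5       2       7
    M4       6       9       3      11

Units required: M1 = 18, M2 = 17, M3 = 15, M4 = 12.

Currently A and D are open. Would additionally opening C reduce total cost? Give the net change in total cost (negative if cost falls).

No — net change +84 (cost rises by 84).

Current service cost with {A, D}: 354.
Adding C: each post office re-picks its cheapest; new service cost 171, saving 183.
Extra fixed cost: 267. Net change = 267 − 183 = 84.
(Totals: 420 → 504.)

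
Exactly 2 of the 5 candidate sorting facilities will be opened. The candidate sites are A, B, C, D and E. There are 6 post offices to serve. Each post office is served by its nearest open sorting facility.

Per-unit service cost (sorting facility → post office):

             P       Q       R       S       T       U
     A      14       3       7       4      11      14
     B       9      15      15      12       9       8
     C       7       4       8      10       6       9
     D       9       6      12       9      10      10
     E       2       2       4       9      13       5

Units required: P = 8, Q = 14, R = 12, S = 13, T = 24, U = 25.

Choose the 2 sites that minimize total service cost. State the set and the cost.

With exactly 2 open, each post office uses its cheapest among the chosen.
{C, E}: P→E 2·8=16, Q→E 2·14=28, R→E 4·12=48, S→E 9·13=117, T→C 6·24=144, U→E 5·25=125. Service cost 478.
{A, E}: service cost 533
{B, E}: service cost 550
Among all 10 size-2 choices, {C, E} is lowest.

Choose C and E; total service cost 478.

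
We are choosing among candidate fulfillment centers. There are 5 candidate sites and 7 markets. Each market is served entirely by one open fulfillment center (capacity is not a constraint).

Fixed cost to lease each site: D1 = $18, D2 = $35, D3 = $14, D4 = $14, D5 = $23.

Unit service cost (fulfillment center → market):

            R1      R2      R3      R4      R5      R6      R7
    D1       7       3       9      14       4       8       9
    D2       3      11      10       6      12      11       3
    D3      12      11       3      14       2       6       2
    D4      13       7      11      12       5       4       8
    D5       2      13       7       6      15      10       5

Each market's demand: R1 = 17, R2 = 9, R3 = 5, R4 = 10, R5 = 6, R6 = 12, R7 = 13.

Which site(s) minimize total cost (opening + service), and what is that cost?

For any fixed open set, each market goes to its cheapest open site; total = fixed + service.
{D1, D3, D4, D5}: R1→D5 2·17=34, R2→D1 3·9=27, R3→D3 3·5=15, R4→D5 6·10=60, R5→D3 2·6=12, R6→D4 4·12=48, R7→D3 2·13=26. Service 222; fixed 69; total 291.
{D1, D3, D5}: R1→D5 2·17=34, R2→D1 3·9=27, R3→D3 3·5=15, R4→D5 6·10=60, R5→D3 2·6=12, R6→D3 6·12=72, R7→D3 2·13=26. Service 246; fixed 55; total 301.
{D3, D4, D5}: service 258 + fixed 51 = 309
{D1, D2, D3, D4, D5}: R1→D5 2·17=34, R2→D1 3·9=27, R3→D3 3·5=15, R4→D2 6·10=60, R5→D3 2·6=12, R6→D4 4·12=48, R7→D3 2·13=26. Service 222; fixed 104; total 326.
No other subset beats 291.

Open D1, D3, D4 and D5; minimum total cost 291.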